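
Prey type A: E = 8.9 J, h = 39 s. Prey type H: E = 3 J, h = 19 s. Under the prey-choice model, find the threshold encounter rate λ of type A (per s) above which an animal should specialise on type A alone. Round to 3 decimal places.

0.058 per s

The zero-one rule: include type H iff E₂/h₂ > λE₁/(1+λh₁). Equality gives the switch point.
λE₁h₂ = E₂ + λE₂h₁ ⇒ λ = E₂/(E₁h₂ − E₂h₁) = 3/(169.1 − 117) = 0.05758 per s.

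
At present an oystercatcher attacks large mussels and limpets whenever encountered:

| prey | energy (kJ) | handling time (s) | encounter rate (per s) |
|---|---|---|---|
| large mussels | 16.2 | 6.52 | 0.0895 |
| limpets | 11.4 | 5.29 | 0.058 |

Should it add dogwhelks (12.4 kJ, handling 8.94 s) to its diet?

On large mussels and limpets alone, R = ΣλE/(1+Σλh) = 2.111/1.89 = 1.117 kJ/s.
Profitability of dogwhelks: 12.4/8.94 = 1.387 kJ/s.
1.387 > 1.117, so adding dogwhelks raises the average — include it.

Yes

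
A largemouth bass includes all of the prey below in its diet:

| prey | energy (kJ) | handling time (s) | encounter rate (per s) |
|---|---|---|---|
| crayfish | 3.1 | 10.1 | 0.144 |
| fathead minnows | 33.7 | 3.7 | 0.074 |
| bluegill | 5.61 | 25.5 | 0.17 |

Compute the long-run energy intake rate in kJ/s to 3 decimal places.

R = Σλ_iE_i / (1 + Σλ_ih_i)
Numerator: 0.144×3.1 + 0.074×33.7 + 0.17×5.61 = 3.894
Denominator: 1 + 0.144×10.1 + 0.074×3.7 + 0.17×25.5 = 7.063
R = 3.894/7.063 = 0.5513 kJ/s

0.551 kJ/s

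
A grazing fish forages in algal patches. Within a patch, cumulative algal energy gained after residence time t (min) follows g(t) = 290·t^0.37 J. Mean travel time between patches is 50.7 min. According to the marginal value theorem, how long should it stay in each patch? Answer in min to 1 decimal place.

29.8 min

By the marginal value theorem, leave when the instantaneous gain rate g'(t) equals the habitat-wide average g(t)/(T + t).
g'(t) = 0.37·290·t^-0.63. Setting 0.37·290·t^-0.63 = 290·t^0.37/(50.7+t) gives 0.37(50.7+t) = t, so 0.63·t = 0.37×50.7.
t* = 0.37×50.7/0.63 = 29.78 min.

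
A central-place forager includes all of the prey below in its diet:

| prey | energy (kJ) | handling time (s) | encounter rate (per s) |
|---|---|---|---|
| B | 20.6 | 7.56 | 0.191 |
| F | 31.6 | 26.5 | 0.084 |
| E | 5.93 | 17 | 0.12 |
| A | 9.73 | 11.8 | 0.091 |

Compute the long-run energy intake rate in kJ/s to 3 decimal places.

R = Σλ_iE_i / (1 + Σλ_ih_i)
Numerator: 0.191×20.6 + 0.084×31.6 + 0.12×5.93 + 0.091×9.73 = 8.186
Denominator: 1 + 0.191×7.56 + 0.084×26.5 + 0.12×17 + 0.091×11.8 = 7.784
R = 8.186/7.784 = 1.052 kJ/s

1.052 kJ/s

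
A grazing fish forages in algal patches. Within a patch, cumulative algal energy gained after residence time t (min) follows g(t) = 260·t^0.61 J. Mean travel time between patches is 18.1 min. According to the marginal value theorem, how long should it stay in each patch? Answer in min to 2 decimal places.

28.31 min

Maximise g(t)/(T+t): set derivative to zero → g'(t)(T+t) = g(t).
g'(t) = 0.61·260·t^-0.39. Setting 0.61·260·t^-0.39 = 260·t^0.61/(18.1+t) gives 0.61(18.1+t) = t, so 0.39·t = 0.61×18.1.
t* = 0.61×18.1/0.39 = 28.31 min.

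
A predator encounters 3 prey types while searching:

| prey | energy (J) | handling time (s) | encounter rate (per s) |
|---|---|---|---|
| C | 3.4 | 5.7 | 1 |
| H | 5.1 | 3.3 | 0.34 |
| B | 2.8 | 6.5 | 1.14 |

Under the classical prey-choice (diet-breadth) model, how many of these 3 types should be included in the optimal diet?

1

Rank by E/h (J/s): H 1.55, C 0.596, B 0.431. Include each in turn until the next type's E/h falls below the running intake rate.
Rate on top 1: 0.8172. C: 0.596 < 0.8172 → exclude; stop.
Optimal diet: H — 1 of 3 types.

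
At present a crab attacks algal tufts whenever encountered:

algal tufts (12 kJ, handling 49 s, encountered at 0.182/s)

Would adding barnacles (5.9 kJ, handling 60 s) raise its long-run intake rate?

Intake rate on the current diet: R = (0.182×12) / (1 + 0.182×49) = 2.184/9.918 = 0.2202 kJ/s.
Profitability of barnacles: 5.9/60 = 0.09833 kJ/s.
Since 0.09833 < R, time spent handling barnacles is better spent searching.

No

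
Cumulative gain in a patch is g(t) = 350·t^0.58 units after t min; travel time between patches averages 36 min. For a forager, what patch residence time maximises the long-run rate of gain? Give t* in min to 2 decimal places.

Optimal t* satisfies g'(t*) = g(t*)/(T + t*).
g'(t) = 0.58·350·t^-0.42. Setting 0.58·350·t^-0.42 = 350·t^0.58/(36+t) gives 0.58(36+t) = t, so 0.42·t = 0.58×36.
t* = 0.58×36/0.42 = 49.71 min.

49.71 min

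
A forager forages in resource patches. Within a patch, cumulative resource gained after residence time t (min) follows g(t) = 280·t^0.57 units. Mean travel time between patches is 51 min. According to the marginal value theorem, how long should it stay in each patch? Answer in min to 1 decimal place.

67.6 min

Maximise g(t)/(T+t): set derivative to zero → g'(t)(T+t) = g(t).
g'(t) = 0.57·280·t^-0.43. Setting 0.57·280·t^-0.43 = 280·t^0.57/(51+t) gives 0.57(51+t) = t, so 0.43·t = 0.57×51.
t* = 0.57×51/0.43 = 67.6 min.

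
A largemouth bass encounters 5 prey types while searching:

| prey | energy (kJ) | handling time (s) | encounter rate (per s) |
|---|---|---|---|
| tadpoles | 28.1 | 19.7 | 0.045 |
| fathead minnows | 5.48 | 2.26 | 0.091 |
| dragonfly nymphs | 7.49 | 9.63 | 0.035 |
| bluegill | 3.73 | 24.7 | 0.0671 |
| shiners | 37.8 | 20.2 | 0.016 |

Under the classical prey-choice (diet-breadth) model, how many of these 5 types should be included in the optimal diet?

Rank by E/h (kJ/s): fathead minnows 2.42, shiners 1.87, tadpoles 1.43, dragonfly nymphs 0.778, bluegill 0.151. Include each in turn until the next type's E/h falls below the running intake rate.
Rate on top 1: 0.4136. shiners: 1.87 > 0.4136 → include.
Rate on top 2: 0.7218. tadpoles: 1.43 > 0.7218 → include.
Rate on top 3: 0.9804. dragonfly nymphs: 0.778 < 0.9804 → exclude; stop.
Optimal diet: fathead minnows, shiners, tadpoles — 3 of 5 types.

3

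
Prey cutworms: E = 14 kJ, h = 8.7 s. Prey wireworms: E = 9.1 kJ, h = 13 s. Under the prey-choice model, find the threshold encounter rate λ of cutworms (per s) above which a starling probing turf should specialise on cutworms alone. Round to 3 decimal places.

At the threshold, the rate on cutworms alone equals the profitability of wireworms: λ·14/(1 + λ·8.7) = 9.1/13 = 0.7.
Rearranging, λ(14 − 0.7×8.7) = 0.7, so λ = 0.7/7.91 = 0.0885 per s.

0.088 per s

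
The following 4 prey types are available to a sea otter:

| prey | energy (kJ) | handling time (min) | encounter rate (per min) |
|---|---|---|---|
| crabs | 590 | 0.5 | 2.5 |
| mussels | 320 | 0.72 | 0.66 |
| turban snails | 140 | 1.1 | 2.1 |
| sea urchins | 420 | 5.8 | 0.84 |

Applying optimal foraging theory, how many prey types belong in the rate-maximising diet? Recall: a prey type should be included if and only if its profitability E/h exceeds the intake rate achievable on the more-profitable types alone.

1

Rank by E/h (kJ/min): crabs 1.18e+03, mussels 444, turban snails 127, sea urchins 72.4. Include each in turn until the next type's E/h falls below the running intake rate.
Rate on top 1: 655.6. mussels: 444 < 655.6 → exclude; stop.
Optimal diet: crabs — 1 of 4 types.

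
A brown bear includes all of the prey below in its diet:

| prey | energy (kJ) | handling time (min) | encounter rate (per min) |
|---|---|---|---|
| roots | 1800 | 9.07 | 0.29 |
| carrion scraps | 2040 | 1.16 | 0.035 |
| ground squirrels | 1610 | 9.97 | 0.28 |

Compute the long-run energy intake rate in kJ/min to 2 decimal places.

R = Σλ_iE_i / (1 + Σλ_ih_i)
Numerator: 0.29×1800 + 0.035×2040 + 0.28×1610 = 1044
Denominator: 1 + 0.29×9.07 + 0.035×1.16 + 0.28×9.97 = 6.463
R = 1044/6.463 = 161.6 kJ/min

161.58 kJ/min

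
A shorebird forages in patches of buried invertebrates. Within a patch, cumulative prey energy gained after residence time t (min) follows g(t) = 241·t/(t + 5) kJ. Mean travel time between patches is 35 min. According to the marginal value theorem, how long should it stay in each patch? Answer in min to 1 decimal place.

Optimal t* satisfies g'(t*) = g(t*)/(T + t*).
g'(t) = 241·5/(t + 5)². Setting 241·5/(t+5)² = 241t/[(t+5)(35+t)] gives 5(35+t) = t(t+5), so t² = 5×35 = 175.
t* = √175 = 13.23 min.

13.2 min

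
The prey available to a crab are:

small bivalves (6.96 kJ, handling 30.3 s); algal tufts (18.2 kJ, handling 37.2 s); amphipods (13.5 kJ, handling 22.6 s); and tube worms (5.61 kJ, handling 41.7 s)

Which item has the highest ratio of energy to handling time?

amphipods

Profitability E/h (kJ/s): small bivalves = 6.96/30.3 = 0.23, algal tufts = 18.2/37.2 = 0.489, amphipods = 13.5/22.6 = 0.597, tube worms = 5.61/41.7 = 0.135.
Ranked: amphipods > algal tufts > small bivalves > tube worms.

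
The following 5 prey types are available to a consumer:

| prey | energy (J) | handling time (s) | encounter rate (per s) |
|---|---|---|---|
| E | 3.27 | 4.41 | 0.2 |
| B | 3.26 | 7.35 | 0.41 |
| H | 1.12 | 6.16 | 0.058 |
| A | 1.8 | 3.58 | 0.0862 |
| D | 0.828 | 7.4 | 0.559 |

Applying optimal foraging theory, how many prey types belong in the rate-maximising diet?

Profitabilities (E/h, J/s): E 0.741, A 0.503, B 0.444, H 0.182, D 0.112. Add prey in this order while the next type's profitability exceeds the intake rate on those already taken.
Rate on top 1: 0.3475. A: 0.503 > 0.3475 → include.
Rate on top 2: 0.3694. B: 0.444 > 0.3694 → include.
Rate on top 3: 0.4123. H: 0.182 < 0.4123 → exclude; stop.
Optimal diet: E, A, B — 3 of 5 types.

3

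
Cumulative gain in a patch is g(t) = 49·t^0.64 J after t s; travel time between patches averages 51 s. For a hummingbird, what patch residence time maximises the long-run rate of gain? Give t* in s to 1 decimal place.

90.7 s

Maximise g(t)/(T+t): set derivative to zero → g'(t)(T+t) = g(t).
g'(t) = 0.64·49·t^-0.36. Setting 0.64·49·t^-0.36 = 49·t^0.64/(51+t) gives 0.64(51+t) = t, so 0.36·t = 0.64×51.
t* = 0.64×51/0.36 = 90.67 s.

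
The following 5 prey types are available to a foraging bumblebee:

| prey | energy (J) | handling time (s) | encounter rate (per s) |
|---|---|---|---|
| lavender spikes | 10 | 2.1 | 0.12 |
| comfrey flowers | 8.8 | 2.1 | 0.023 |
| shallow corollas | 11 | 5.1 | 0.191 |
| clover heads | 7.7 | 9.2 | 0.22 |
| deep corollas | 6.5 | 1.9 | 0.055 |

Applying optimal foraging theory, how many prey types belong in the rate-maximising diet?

Rank by E/h (J/s): lavender spikes 4.76, comfrey flowers 4.19, deep corollas 3.42, shallow corollas 2.16, clover heads 0.837. Include each in turn until the next type's E/h falls below the running intake rate.
Rate on top 1: 0.9585. comfrey flowers: 4.19 > 0.9585 → include.
Rate on top 2: 1.079. deep corollas: 3.42 > 1.079 → include.
Rate on top 3: 1.253. shallow corollas: 2.16 > 1.253 → include.
Rate on top 4: 1.623. clover heads: 0.837 < 1.623 → exclude; stop.
Optimal diet: lavender spikes, comfrey flowers, deep corollas, shallow corollas — 4 of 5 types.

4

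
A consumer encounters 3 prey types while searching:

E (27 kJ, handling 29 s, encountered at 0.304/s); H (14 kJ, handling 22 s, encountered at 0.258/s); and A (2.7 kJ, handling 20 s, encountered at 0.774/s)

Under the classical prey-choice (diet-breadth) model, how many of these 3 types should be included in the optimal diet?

Profitabilities (E/h, kJ/s): E 0.931, H 0.636, A 0.135. Add prey in this order while the next type's profitability exceeds the intake rate on those already taken.
Rate on top 1: 0.8362. H: 0.636 < 0.8362 → exclude; stop.
Optimal diet: E — 1 of 3 types.

1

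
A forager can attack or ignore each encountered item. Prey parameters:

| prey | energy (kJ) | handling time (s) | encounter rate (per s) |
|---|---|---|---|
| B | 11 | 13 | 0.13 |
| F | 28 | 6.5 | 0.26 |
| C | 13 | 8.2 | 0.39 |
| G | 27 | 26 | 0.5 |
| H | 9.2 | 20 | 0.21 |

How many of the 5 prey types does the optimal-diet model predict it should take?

Profitabilities (E/h, kJ/s): F 4.31, C 1.59, G 1.04, B 0.846, H 0.46. Add prey in this order while the next type's profitability exceeds the intake rate on those already taken.
Rate on top 1: 2.706. C: 1.59 < 2.706 → exclude; stop.
Optimal diet: F — 1 of 5 types.

1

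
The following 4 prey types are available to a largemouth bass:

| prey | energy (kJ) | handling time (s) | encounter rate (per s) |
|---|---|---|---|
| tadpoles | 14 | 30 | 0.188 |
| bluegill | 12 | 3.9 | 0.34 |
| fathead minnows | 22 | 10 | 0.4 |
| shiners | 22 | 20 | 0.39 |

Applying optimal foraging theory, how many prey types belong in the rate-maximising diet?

Rank by E/h (kJ/s): bluegill 3.08, fathead minnows 2.2, shiners 1.1, tadpoles 0.467. Include each in turn until the next type's E/h falls below the running intake rate.
Rate on top 1: 1.754. fathead minnows: 2.2 > 1.754 → include.
Rate on top 2: 2.036. shiners: 1.1 < 2.036 → exclude; stop.
Optimal diet: bluegill, fathead minnows — 2 of 4 types.

2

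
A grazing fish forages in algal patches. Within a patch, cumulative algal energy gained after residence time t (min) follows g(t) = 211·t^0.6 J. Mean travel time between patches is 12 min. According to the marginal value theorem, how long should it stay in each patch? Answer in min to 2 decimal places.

18.00 min

Maximise g(t)/(T+t): set derivative to zero → g'(t)(T+t) = g(t).
g'(t) = 0.6·211·t^-0.4. Setting 0.6·211·t^-0.4 = 211·t^0.6/(12+t) gives 0.6(12+t) = t, so 0.40·t = 0.6×12.
t* = 0.6×12/0.40 = 18 min.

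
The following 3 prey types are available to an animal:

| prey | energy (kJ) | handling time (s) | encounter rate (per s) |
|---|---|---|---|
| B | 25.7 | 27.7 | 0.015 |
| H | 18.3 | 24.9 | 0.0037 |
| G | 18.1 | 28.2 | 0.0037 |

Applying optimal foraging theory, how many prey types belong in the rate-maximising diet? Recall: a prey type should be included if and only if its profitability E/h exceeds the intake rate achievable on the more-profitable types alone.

E/h in descending order: B 0.928, H 0.735, G 0.642 kJ/s. The optimal diet is the largest prefix of this list for which every included type satisfies E_i/h_i > R on the types above it.
Rate on top 1: 0.2723. H: 0.735 > 0.2723 → include.
Rate on top 2: 0.3006. G: 0.642 > 0.3006 → include.
Optimal diet: B, H, G — 3 of 3 types.

3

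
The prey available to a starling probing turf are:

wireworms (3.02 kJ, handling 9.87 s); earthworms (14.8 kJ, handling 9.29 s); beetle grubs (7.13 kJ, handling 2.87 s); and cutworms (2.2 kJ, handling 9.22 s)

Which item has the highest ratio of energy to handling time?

beetle grubs

Profitability E/h (kJ/s): wireworms = 3.02/9.87 = 0.306, earthworms = 14.8/9.29 = 1.59, beetle grubs = 7.13/2.87 = 2.48, cutworms = 2.2/9.22 = 0.239.
Ranked: beetle grubs > earthworms > wireworms > cutworms.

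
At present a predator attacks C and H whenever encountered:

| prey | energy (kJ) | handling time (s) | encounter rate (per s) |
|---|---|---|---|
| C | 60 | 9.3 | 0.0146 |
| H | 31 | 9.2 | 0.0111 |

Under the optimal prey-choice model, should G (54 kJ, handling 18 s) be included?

Yes

On C and H alone, R = ΣλE/(1+Σλh) = 1.22/1.238 = 0.9856 kJ/s.
G: E/h = 54/18 = 3 kJ/s.
Since 3 > R, including G increases the long-run rate.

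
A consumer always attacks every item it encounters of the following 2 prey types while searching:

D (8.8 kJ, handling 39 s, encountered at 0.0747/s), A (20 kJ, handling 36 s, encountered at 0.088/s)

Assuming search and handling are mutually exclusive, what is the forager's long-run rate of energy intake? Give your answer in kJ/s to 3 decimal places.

0.341 kJ/s

R = (0.0747×8.8 + 0.088×20) / (1 + 0.0747×39 + 0.088×36) = 2.417/7.081 = 0.3414 kJ/s.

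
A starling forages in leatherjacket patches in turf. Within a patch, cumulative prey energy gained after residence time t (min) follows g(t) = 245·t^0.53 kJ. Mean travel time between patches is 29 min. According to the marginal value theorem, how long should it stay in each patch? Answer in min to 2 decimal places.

32.70 min

Optimal t* satisfies g'(t*) = g(t*)/(T + t*).
g'(t) = 0.53·245·t^-0.47. Setting 0.53·245·t^-0.47 = 245·t^0.53/(29+t) gives 0.53(29+t) = t, so 0.47·t = 0.53×29.
t* = 0.53×29/0.47 = 32.7 min.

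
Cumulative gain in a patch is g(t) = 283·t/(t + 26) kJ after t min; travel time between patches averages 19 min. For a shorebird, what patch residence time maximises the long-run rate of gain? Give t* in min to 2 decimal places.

Maximise g(t)/(T+t): set derivative to zero → g'(t)(T+t) = g(t).
g'(t) = 283·26/(t + 26)². Setting 283·26/(t+26)² = 283t/[(t+26)(19+t)] gives 26(19+t) = t(t+26), so t² = 26×19 = 494.
t* = √494 = 22.23 min.

22.23 min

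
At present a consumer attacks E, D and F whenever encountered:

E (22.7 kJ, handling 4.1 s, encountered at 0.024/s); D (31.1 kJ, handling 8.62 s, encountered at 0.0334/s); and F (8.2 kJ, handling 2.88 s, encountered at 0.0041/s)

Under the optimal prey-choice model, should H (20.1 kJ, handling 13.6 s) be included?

Yes

Intake rate on the current diet: R = (0.024×22.7 + 0.0334×31.1 + 0.0041×8.2) / (1 + 0.024×4.1 + 0.0334×8.62 + 0.0041×2.88) = 1.617/1.398 = 1.157 kJ/s.
Profitability of H: 20.1/13.6 = 1.478 kJ/s.
Since 1.478 > R, including H increases the long-run rate.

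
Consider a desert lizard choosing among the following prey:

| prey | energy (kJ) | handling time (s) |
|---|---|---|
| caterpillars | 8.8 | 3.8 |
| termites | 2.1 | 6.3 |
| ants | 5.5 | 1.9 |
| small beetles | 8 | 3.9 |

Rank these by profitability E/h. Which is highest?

In descending order of E/h:
ants: 5.5/1.9 = 2.89 kJ/s
caterpillars: 8.8/3.8 = 2.32 kJ/s
small beetles: 8/3.9 = 2.05 kJ/s
termites: 2.1/6.3 = 0.333 kJ/s

ants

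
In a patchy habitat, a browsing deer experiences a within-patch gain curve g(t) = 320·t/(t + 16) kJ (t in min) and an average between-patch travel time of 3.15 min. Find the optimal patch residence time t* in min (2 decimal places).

Maximise g(t)/(T+t): set derivative to zero → g'(t)(T+t) = g(t).
g'(t) = 320·16/(t + 16)². Setting 320·16/(t+16)² = 320t/[(t+16)(3.15+t)] gives 16(3.15+t) = t(t+16), so t² = 16×3.15 = 50.4.
t* = √50.4 = 7.099 min.

7.10 min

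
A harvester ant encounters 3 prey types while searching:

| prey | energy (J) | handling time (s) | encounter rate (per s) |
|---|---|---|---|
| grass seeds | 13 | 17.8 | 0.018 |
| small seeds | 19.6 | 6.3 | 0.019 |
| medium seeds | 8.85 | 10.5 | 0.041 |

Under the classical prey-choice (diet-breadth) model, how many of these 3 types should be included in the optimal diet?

Profitabilities (E/h, J/s): small seeds 3.11, medium seeds 0.843, grass seeds 0.73. Add prey in this order while the next type's profitability exceeds the intake rate on those already taken.
Rate on top 1: 0.3326. medium seeds: 0.843 > 0.3326 → include.
Rate on top 2: 0.4743. grass seeds: 0.73 > 0.4743 → include.
Optimal diet: small seeds, medium seeds, grass seeds — 3 of 3 types.

3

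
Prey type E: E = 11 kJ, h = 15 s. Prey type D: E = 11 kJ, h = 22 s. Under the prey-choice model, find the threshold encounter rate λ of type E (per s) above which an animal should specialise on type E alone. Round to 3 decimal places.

0.143 per s

Drop type D once their profitability E₂/h₂ falls below the rate achievable on type E alone: E₂/h₂ = λE₁/(1 + λh₁).
Solve for λ: λE₁h₂ = E₂(1 + λh₁) → λ(E₁h₂ − E₂h₁) = E₂ → λ = E₂/(E₁h₂ − E₂h₁).
λ = 11/(11×22 − 11×15) = 11/77 = 0.1429 per s.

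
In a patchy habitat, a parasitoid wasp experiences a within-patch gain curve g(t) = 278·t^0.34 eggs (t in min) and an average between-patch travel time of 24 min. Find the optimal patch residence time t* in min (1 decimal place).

12.4 min

Maximise g(t)/(T+t): set derivative to zero → g'(t)(T+t) = g(t).
g'(t) = 0.34·278·t^-0.66. Setting 0.34·278·t^-0.66 = 278·t^0.34/(24+t) gives 0.34(24+t) = t, so 0.66·t = 0.34×24.
t* = 0.34×24/0.66 = 12.36 min.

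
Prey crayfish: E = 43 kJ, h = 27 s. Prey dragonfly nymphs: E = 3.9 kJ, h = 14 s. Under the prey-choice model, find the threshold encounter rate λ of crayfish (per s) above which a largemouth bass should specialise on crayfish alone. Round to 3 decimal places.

0.008 per s

The zero-one rule: include dragonfly nymphs iff E₂/h₂ > λE₁/(1+λh₁). Equality gives the switch point.
λE₁h₂ = E₂ + λE₂h₁ ⇒ λ = E₂/(E₁h₂ − E₂h₁) = 3.9/(602 − 105.3) = 0.007852 per s.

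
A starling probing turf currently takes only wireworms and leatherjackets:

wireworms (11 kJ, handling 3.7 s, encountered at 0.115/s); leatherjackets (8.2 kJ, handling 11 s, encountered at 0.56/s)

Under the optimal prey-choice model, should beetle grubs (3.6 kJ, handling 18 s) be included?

Intake rate on the current diet: R = (0.115×11 + 0.56×8.2) / (1 + 0.115×3.7 + 0.56×11) = 5.857/7.586 = 0.7721 kJ/s.
beetle grubs: E/h = 3.6/18 = 0.2 kJ/s.
Since 0.2 < R, time spent handling beetle grubs is better spent searching.

No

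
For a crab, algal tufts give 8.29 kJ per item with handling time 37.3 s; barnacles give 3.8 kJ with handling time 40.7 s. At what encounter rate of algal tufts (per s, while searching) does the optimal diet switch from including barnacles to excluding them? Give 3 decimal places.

Drop barnacles once their profitability E₂/h₂ falls below the rate achievable on algal tufts alone: E₂/h₂ = λE₁/(1 + λh₁).
Solve for λ: λE₁h₂ = E₂(1 + λh₁) → λ(E₁h₂ − E₂h₁) = E₂ → λ = E₂/(E₁h₂ − E₂h₁).
λ = 3.8/(8.29×40.7 − 3.8×37.3) = 3.8/195.7 = 0.01942 per s.

0.019 per s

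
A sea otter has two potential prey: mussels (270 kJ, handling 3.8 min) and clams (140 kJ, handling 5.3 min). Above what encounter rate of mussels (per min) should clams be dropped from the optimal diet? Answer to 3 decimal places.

0.156 per min

The zero-one rule: include clams iff E₂/h₂ > λE₁/(1+λh₁). Equality gives the switch point.
λE₁h₂ = E₂ + λE₂h₁ ⇒ λ = E₂/(E₁h₂ − E₂h₁) = 140/(1431 − 532) = 0.1557 per min.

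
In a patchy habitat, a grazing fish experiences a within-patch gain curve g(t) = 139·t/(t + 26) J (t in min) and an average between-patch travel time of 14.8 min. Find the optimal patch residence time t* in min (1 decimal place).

Maximise g(t)/(T+t): set derivative to zero → g'(t)(T+t) = g(t).
g'(t) = 139·26/(t + 26)². Setting 139·26/(t+26)² = 139t/[(t+26)(14.8+t)] gives 26(14.8+t) = t(t+26), so t² = 26×14.8 = 384.8.
t* = √384.8 = 19.62 min.

19.6 min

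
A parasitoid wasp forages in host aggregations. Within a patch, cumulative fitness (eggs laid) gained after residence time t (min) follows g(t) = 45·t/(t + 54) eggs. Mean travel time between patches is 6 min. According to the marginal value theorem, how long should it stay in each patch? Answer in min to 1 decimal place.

18.0 min

Optimal t* satisfies g'(t*) = g(t*)/(T + t*).
g'(t) = 45·54/(t + 54)². Setting 45·54/(t+54)² = 45t/[(t+54)(6+t)] gives 54(6+t) = t(t+54), so t² = 54×6 = 324.
t* = √324 = 18 min.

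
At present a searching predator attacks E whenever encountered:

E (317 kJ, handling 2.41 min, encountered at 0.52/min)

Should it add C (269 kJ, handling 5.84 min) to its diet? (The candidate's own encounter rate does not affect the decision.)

No

On E alone, R = ΣλE/(1+Σλh) = 164.8/2.253 = 73.16 kJ/min.
Profitability of C: 269/5.84 = 46.06 kJ/min.
46.06 < 73.16, so adding C would lower the average — exclude it.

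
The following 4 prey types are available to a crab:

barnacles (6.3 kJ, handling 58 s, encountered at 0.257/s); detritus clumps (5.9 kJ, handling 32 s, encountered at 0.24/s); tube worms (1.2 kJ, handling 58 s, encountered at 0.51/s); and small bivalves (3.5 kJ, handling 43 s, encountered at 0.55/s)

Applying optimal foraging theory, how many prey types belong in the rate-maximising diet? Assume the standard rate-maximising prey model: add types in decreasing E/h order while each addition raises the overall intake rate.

1

Rank by E/h (kJ/s): detritus clumps 0.184, barnacles 0.109, small bivalves 0.0814, tube worms 0.0207. Include each in turn until the next type's E/h falls below the running intake rate.
Rate on top 1: 0.1631. barnacles: 0.109 < 0.1631 → exclude; stop.
Optimal diet: detritus clumps — 1 of 4 types.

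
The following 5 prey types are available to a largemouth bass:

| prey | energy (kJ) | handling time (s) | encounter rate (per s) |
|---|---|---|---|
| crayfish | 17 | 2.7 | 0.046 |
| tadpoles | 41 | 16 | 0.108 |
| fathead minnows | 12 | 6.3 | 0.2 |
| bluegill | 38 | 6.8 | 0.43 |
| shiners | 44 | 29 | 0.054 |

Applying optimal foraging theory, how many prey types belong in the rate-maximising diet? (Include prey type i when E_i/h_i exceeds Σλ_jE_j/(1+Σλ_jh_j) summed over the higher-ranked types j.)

2

E/h in descending order: crayfish 6.3, bluegill 5.59, tadpoles 2.56, fathead minnows 1.9, shiners 1.52 kJ/s. The optimal diet is the largest prefix of this list for which every included type satisfies E_i/h_i > R on the types above it.
Rate on top 1: 0.6956. bluegill: 5.59 > 0.6956 → include.
Rate on top 2: 4.23. tadpoles: 2.56 < 4.23 → exclude; stop.
Optimal diet: crayfish, bluegill — 2 of 5 types.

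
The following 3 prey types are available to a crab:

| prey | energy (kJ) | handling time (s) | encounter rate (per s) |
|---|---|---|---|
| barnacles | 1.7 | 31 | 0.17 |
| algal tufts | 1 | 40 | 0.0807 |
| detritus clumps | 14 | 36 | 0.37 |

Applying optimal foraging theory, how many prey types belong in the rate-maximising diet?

Rank by E/h (kJ/s): detritus clumps 0.389, barnacles 0.0548, algal tufts 0.025. Include each in turn until the next type's E/h falls below the running intake rate.
Rate on top 1: 0.3617. barnacles: 0.0548 < 0.3617 → exclude; stop.
Optimal diet: detritus clumps — 1 of 3 types.

1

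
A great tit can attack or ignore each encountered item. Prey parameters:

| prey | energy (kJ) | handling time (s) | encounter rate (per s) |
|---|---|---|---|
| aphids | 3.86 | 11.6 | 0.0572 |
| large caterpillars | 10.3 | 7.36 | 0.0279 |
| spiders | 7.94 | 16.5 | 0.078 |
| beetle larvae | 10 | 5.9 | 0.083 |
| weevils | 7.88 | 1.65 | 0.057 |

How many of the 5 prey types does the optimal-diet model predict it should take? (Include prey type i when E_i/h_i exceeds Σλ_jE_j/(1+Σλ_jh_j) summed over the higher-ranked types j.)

Rank by E/h (kJ/s): weevils 4.78, beetle larvae 1.69, large caterpillars 1.4, spiders 0.481, aphids 0.333. Include each in turn until the next type's E/h falls below the running intake rate.
Rate on top 1: 0.4105. beetle larvae: 1.69 > 0.4105 → include.
Rate on top 2: 0.8077. large caterpillars: 1.4 > 0.8077 → include.
Rate on top 3: 0.8756. spiders: 0.481 < 0.8756 → exclude; stop.
Optimal diet: weevils, beetle larvae, large caterpillars — 3 of 5 types.

3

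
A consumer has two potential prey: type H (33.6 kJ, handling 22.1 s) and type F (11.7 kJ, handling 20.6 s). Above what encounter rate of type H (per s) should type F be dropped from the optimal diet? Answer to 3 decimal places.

0.027 per s

Drop type F once their profitability E₂/h₂ falls below the rate achievable on type H alone: E₂/h₂ = λE₁/(1 + λh₁).
Solve for λ: λE₁h₂ = E₂(1 + λh₁) → λ(E₁h₂ − E₂h₁) = E₂ → λ = E₂/(E₁h₂ − E₂h₁).
λ = 11.7/(33.6×20.6 − 11.7×22.1) = 11.7/433.6 = 0.02698 per s.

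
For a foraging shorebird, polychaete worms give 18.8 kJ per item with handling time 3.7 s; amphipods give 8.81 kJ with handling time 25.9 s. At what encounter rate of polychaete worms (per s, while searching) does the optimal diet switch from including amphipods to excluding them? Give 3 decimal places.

0.019 per s

Drop amphipods once their profitability E₂/h₂ falls below the rate achievable on polychaete worms alone: E₂/h₂ = λE₁/(1 + λh₁).
Solve for λ: λE₁h₂ = E₂(1 + λh₁) → λ(E₁h₂ − E₂h₁) = E₂ → λ = E₂/(E₁h₂ − E₂h₁).
λ = 8.81/(18.8×25.9 − 8.81×3.7) = 8.81/454.3 = 0.01939 per s.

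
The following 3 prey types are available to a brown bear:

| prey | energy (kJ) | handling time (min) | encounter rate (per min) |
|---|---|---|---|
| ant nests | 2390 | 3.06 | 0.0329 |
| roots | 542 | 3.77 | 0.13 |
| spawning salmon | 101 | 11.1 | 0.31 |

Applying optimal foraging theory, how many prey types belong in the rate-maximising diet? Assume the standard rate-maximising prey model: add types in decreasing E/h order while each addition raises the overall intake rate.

Profitabilities (E/h, kJ/min): ant nests 781, roots 144, spawning salmon 9.1. Add prey in this order while the next type's profitability exceeds the intake rate on those already taken.
Rate on top 1: 71.44. roots: 144 > 71.44 → include.
Rate on top 2: 93.72. spawning salmon: 9.1 < 93.72 → exclude; stop.
Optimal diet: ant nests, roots — 2 of 3 types.

2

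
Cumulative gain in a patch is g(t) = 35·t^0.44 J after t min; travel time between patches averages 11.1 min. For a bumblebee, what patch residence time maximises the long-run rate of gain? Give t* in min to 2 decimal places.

8.72 min

Optimal t* satisfies g'(t*) = g(t*)/(T + t*).
g'(t) = 0.44·35·t^-0.56. Setting 0.44·35·t^-0.56 = 35·t^0.44/(11.1+t) gives 0.44(11.1+t) = t, so 0.56·t = 0.44×11.1.
t* = 0.44×11.1/0.56 = 8.721 min.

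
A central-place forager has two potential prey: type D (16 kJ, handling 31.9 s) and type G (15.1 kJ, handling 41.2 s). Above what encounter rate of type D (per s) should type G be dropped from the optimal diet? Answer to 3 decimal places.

Drop type G once their profitability E₂/h₂ falls below the rate achievable on type D alone: E₂/h₂ = λE₁/(1 + λh₁).
Solve for λ: λE₁h₂ = E₂(1 + λh₁) → λ(E₁h₂ − E₂h₁) = E₂ → λ = E₂/(E₁h₂ − E₂h₁).
λ = 15.1/(16×41.2 − 15.1×31.9) = 15.1/177.5 = 0.08507 per s.

0.085 per s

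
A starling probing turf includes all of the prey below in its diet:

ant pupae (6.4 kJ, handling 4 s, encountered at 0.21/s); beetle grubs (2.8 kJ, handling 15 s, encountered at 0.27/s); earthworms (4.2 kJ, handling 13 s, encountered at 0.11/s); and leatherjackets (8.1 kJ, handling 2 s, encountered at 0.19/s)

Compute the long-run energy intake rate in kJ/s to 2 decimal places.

0.53 kJ/s

R = (0.21×6.4 + 0.27×2.8 + 0.11×4.2 + 0.19×8.1) / (1 + 0.21×4 + 0.27×15 + 0.11×13 + 0.19×2) = 4.101/7.7 = 0.5326 kJ/s.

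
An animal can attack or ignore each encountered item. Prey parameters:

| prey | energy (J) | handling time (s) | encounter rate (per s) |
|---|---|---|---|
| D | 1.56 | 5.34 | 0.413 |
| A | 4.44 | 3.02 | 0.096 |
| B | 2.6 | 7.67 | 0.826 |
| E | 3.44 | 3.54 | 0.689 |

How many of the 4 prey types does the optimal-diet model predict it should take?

2

Profitabilities (E/h, J/s): A 1.47, E 0.972, B 0.339, D 0.292. Add prey in this order while the next type's profitability exceeds the intake rate on those already taken.
Rate on top 1: 0.3304. E: 0.972 > 0.3304 → include.
Rate on top 2: 0.7499. B: 0.339 < 0.7499 → exclude; stop.
Optimal diet: A, E — 2 of 4 types.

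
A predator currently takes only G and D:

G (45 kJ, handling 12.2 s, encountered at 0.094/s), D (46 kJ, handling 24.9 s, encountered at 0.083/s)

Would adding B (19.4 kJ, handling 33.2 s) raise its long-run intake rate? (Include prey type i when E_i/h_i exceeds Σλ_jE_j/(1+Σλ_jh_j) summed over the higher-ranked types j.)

No

Intake rate on the current diet: R = (0.094×45 + 0.083×46) / (1 + 0.094×12.2 + 0.083×24.9) = 8.048/4.213 = 1.91 kJ/s.
B: E/h = 19.4/33.2 = 0.5843 kJ/s.
Since 0.5843 < R, time spent handling B is better spent searching.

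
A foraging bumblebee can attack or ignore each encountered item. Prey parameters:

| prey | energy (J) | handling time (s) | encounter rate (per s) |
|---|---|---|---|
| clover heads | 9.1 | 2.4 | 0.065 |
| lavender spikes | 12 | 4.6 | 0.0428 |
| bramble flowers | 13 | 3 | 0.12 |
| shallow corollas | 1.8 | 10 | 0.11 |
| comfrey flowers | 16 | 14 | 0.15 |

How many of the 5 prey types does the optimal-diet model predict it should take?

3

Rank by E/h (J/s): bramble flowers 4.33, clover heads 3.79, lavender spikes 2.61, comfrey flowers 1.14, shallow corollas 0.18. Include each in turn until the next type's E/h falls below the running intake rate.
Rate on top 1: 1.147. clover heads: 3.79 > 1.147 → include.
Rate on top 2: 1.419. lavender spikes: 2.61 > 1.419 → include.
Rate on top 3: 1.556. comfrey flowers: 1.14 < 1.556 → exclude; stop.
Optimal diet: bramble flowers, clover heads, lavender spikes — 3 of 5 types.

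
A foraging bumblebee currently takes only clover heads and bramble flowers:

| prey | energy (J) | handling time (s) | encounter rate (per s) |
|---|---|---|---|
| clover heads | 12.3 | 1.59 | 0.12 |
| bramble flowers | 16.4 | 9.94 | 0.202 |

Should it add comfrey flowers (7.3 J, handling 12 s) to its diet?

Intake rate on the current diet: R = (0.12×12.3 + 0.202×16.4) / (1 + 0.12×1.59 + 0.202×9.94) = 4.789/3.199 = 1.497 J/s.
Profitability of comfrey flowers: 7.3/12 = 0.6083 J/s.
Since 0.6083 < R, time spent handling comfrey flowers is better spent searching.

No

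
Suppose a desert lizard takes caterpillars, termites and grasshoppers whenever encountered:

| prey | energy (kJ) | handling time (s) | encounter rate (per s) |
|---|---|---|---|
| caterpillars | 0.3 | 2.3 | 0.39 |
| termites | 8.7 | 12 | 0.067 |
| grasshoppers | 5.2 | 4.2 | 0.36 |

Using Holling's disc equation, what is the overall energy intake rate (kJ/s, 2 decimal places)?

Energy encountered per unit search time: 0.39×0.3 + 0.067×8.7 + 0.36×5.2 = 2.572 kJ/s.
Handling time per unit search time: 0.39×2.3 + 0.067×12 + 0.36×4.2 = 3.213.
Rate = 2.572/(1 + 3.213) = 0.6105 kJ/s.

0.61 kJ/s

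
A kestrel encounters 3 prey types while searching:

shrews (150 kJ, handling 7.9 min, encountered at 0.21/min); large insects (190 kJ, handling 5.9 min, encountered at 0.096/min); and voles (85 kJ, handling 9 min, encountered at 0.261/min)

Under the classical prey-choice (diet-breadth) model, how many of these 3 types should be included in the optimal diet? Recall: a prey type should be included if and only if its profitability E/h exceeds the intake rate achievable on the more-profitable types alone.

Profitabilities (E/h, kJ/min): large insects 32.2, shrews 19, voles 9.44. Add prey in this order while the next type's profitability exceeds the intake rate on those already taken.
Rate on top 1: 11.64. shrews: 19 > 11.64 → include.
Rate on top 2: 15.42. voles: 9.44 < 15.42 → exclude; stop.
Optimal diet: large insects, shrews — 2 of 3 types.

2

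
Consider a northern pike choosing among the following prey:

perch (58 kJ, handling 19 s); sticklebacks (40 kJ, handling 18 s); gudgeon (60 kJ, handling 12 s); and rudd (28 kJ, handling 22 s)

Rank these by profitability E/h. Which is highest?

gudgeon

In descending order of E/h:
gudgeon: 60/12 = 5 kJ/s
perch: 58/19 = 3.05 kJ/s
sticklebacks: 40/18 = 2.22 kJ/s
rudd: 28/22 = 1.27 kJ/s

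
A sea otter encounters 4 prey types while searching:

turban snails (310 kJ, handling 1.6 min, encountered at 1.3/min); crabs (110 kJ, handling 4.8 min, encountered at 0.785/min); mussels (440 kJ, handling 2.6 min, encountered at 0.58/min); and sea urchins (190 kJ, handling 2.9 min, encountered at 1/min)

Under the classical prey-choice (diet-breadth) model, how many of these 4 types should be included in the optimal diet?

Profitabilities (E/h, kJ/min): turban snails 194, mussels 169, sea urchins 65.5, crabs 22.9. Add prey in this order while the next type's profitability exceeds the intake rate on those already taken.
Rate on top 1: 130.8. mussels: 169 > 130.8 → include.
Rate on top 2: 143.5. sea urchins: 65.5 < 143.5 → exclude; stop.
Optimal diet: turban snails, mussels — 2 of 4 types.

2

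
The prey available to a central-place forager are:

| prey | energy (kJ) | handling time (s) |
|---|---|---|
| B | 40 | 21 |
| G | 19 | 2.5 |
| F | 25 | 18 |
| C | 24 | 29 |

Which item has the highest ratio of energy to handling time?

G

In descending order of E/h:
G: 19/2.5 = 7.6 kJ/s
B: 40/21 = 1.9 kJ/s
F: 25/18 = 1.39 kJ/s
C: 24/29 = 0.828 kJ/s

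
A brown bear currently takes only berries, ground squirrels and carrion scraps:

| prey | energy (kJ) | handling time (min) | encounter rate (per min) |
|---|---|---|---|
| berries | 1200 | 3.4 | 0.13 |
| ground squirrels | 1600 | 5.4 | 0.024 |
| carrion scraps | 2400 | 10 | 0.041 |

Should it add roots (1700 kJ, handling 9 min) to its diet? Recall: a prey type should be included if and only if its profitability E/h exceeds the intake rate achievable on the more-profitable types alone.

On berries, ground squirrels and carrion scraps alone, R = ΣλE/(1+Σλh) = 292.8/1.982 = 147.8 kJ/min.
Profitability of roots: 1700/9 = 188.9 kJ/min.
Since 188.9 > R, including roots increases the long-run rate.

Yes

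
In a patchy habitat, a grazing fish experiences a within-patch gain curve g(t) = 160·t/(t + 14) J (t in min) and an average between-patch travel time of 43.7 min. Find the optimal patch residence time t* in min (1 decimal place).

24.7 min

Maximise g(t)/(T+t): set derivative to zero → g'(t)(T+t) = g(t).
g'(t) = 160·14/(t + 14)². Setting 160·14/(t+14)² = 160t/[(t+14)(43.7+t)] gives 14(43.7+t) = t(t+14), so t² = 14×43.7 = 611.8.
t* = √611.8 = 24.73 min.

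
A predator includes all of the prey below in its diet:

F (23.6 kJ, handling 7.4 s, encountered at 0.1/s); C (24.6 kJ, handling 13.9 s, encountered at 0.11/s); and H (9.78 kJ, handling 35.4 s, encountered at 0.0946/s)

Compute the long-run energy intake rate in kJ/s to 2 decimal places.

0.91 kJ/s

R = Σλ_iE_i / (1 + Σλ_ih_i)
Numerator: 0.1×23.6 + 0.11×24.6 + 0.0946×9.78 = 5.991
Denominator: 1 + 0.1×7.4 + 0.11×13.9 + 0.0946×35.4 = 6.618
R = 5.991/6.618 = 0.9053 kJ/s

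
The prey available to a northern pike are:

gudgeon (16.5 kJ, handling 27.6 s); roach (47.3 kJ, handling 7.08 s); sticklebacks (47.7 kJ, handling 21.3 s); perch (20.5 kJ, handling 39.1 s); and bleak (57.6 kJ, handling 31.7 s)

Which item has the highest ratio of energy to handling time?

roach

Profitability E/h (kJ/s): gudgeon = 16.5/27.6 = 0.598, roach = 47.3/7.08 = 6.68, sticklebacks = 47.7/21.3 = 2.24, perch = 20.5/39.1 = 0.524, bleak = 57.6/31.7 = 1.82.
Ranked: roach > sticklebacks > bleak > gudgeon > perch.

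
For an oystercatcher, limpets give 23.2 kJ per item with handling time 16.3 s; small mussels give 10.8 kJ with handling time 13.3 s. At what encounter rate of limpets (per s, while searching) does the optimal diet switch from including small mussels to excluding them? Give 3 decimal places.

0.081 per s

The zero-one rule: include small mussels iff E₂/h₂ > λE₁/(1+λh₁). Equality gives the switch point.
λE₁h₂ = E₂ + λE₂h₁ ⇒ λ = E₂/(E₁h₂ − E₂h₁) = 10.8/(308.6 − 176) = 0.0815 per s.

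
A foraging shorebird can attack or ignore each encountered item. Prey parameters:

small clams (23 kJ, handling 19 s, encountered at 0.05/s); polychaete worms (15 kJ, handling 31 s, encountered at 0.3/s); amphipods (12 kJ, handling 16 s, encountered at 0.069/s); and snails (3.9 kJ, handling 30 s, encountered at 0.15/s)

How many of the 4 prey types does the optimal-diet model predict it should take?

E/h in descending order: small clams 1.21, amphipods 0.75, polychaete worms 0.484, snails 0.13 kJ/s. The optimal diet is the largest prefix of this list for which every included type satisfies E_i/h_i > R on the types above it.
Rate on top 1: 0.5897. amphipods: 0.75 > 0.5897 → include.
Rate on top 2: 0.6477. polychaete worms: 0.484 < 0.6477 → exclude; stop.
Optimal diet: small clams, amphipods — 2 of 4 types.

2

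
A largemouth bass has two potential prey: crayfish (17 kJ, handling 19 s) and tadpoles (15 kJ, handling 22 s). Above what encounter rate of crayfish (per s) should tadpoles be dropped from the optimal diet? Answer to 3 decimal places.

The zero-one rule: include tadpoles iff E₂/h₂ > λE₁/(1+λh₁). Equality gives the switch point.
λE₁h₂ = E₂ + λE₂h₁ ⇒ λ = E₂/(E₁h₂ − E₂h₁) = 15/(374 − 285) = 0.1685 per s.

0.169 per s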